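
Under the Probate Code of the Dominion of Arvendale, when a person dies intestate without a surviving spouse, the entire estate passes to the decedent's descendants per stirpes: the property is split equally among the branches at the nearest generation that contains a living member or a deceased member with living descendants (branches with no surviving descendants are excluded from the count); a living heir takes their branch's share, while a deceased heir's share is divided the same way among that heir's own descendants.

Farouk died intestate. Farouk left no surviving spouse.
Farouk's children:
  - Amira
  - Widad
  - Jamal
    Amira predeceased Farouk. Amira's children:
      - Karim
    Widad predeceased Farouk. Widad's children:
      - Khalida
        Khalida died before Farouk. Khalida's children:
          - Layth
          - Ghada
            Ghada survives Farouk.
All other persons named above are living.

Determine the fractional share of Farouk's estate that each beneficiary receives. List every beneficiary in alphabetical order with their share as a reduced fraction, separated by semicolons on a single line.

Ghada 1/6; Jamal 1/3; Karim 1/3; Layth 1/6

There is no surviving spouse, so the entire estate passes to Farouk's descendants per stirpes.
The estate is divided into 3 equal shares of 1/3 among Amira, Widad, Jamal.
Amira predeceased; the 1/3 allotted to Amira's branch passes to Amira's issue by representation.
Karim is the sole taker at this level and receives the full 1/3.
Widad predeceased; the 1/3 allotted to Widad's branch passes to Widad's issue by representation.
Khalida's line is the sole branch at this level, so the full 1/3 passes to Khalida's issue by representation.
The 1/3 is divided into 2 equal shares of 1/6 among Layth, Ghada.
Layth is living and takes 1/6.
Ghada is living and takes 1/6.
Jamal is living and takes 1/3.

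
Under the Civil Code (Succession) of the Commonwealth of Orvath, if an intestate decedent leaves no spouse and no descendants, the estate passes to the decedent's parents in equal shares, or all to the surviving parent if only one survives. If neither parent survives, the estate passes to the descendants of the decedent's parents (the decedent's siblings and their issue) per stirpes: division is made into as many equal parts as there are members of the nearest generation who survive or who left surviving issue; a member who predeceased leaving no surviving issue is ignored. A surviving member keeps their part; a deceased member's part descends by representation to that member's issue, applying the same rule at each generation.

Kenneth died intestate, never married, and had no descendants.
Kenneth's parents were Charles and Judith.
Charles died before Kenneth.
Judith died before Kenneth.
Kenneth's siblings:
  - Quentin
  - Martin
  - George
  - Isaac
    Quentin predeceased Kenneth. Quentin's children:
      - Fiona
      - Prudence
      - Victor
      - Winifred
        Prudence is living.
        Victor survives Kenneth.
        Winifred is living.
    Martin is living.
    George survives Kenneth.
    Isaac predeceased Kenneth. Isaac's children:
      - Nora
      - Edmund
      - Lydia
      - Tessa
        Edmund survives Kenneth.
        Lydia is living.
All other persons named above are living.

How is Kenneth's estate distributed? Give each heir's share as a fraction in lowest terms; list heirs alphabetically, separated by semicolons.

Edmund 1/16; Fiona 1/16; George 1/4; Lydia 1/16; Martin 1/4; Nora 1/16; Prudence 1/16; Tessa 1/16; Victor 1/16; Winifred 1/16

Neither parent survives and there are no descendants, so the estate passes to Kenneth's siblings and their issue per stirpes.
The estate is divided into 4 equal shares of 1/4 among Quentin, Martin, George, Isaac.
Quentin predeceased; the 1/4 allotted to Quentin's branch passes to Quentin's issue by representation.
The 1/4 is divided into 4 equal shares of 1/16 among Fiona, Prudence, Victor, Winifred.
Fiona is living and takes 1/16.
Prudence is living and takes 1/16.
Victor is living and takes 1/16.
Winifred is living and takes 1/16.
Martin is living and takes 1/4.
George is living and takes 1/4.
Isaac predeceased; the 1/4 allotted to Isaac's branch passes to Isaac's issue by representation.
The 1/4 is divided into 4 equal shares of 1/16 among Nora, Edmund, Lydia, Tessa.
Nora is living and takes 1/16.
Edmund is living and takes 1/16.
Lydia is living and takes 1/16.
Tessa is living and takes 1/16.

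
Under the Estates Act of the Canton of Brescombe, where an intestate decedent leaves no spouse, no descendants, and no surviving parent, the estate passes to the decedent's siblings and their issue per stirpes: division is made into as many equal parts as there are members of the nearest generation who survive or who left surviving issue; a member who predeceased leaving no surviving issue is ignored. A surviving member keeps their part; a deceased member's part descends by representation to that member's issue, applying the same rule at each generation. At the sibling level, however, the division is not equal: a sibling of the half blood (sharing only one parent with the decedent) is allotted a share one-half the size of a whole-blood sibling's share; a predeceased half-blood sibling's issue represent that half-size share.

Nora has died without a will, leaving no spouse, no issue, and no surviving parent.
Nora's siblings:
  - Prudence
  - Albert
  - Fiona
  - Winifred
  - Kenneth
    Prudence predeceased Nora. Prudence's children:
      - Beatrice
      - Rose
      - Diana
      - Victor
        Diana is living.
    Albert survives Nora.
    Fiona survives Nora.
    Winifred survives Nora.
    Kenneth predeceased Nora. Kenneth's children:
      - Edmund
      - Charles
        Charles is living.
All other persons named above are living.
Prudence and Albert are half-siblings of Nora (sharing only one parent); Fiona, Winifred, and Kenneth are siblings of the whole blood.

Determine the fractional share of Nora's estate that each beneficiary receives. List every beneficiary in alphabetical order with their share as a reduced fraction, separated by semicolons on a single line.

Albert 1/8; Beatrice 1/32; Charles 1/8; Diana 1/32; Edmund 1/8; Fiona 1/4; Rose 1/32; Victor 1/32; Winifred 1/4

No spouse, descendants, or parent survives, so the estate passes to Nora's siblings per stirpes.
Half-blood siblings count for one-half the weight of whole-blood siblings at the initial division.
Dividing 1 in proportion to weights (total weight 4): Prudence (weight 1/2) → 1/8; Albert (weight 1/2) → 1/8; Fiona (weight 1) → 1/4; Winifred (weight 1) → 1/4; Kenneth (weight 1) → 1/4.
Prudence predeceased; the 1/8 allotted to Prudence's branch passes to Prudence's issue by representation.
The 1/8 is divided into 4 equal shares of 1/32 among Beatrice, Rose, Diana, Victor.
Beatrice is living and takes 1/32.
Rose is living and takes 1/32.
Diana is living and takes 1/32.
Victor is living and takes 1/32.
Albert is living and takes 1/8.
Fiona is living and takes 1/4.
Winifred is living and takes 1/4.
Kenneth predeceased; the 1/4 allotted to Kenneth's branch passes to Kenneth's issue by representation.
The 1/4 is divided into 2 equal shares of 1/8 among Edmund, Charles.
Edmund is living and takes 1/8.
Charles is living and takes 1/8.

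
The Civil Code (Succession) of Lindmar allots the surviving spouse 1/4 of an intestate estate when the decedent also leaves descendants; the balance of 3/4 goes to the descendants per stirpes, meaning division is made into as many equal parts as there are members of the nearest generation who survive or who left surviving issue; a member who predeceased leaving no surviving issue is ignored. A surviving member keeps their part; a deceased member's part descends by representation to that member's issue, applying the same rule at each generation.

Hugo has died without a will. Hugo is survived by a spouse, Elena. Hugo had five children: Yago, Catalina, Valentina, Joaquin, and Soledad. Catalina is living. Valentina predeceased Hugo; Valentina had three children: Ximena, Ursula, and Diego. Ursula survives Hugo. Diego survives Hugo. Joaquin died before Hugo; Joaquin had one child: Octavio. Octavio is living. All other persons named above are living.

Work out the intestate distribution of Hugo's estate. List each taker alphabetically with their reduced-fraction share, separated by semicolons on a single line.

Catalina 3/20; Diego 1/20; Elena 1/4; Octavio 3/20; Soledad 3/20; Ursula 1/20; Ximena 1/20; Yago 3/20

Elena, as surviving spouse, takes 1/4.
The remaining 3/4 passes to Hugo's descendants per stirpes.
The 3/4 is divided into 5 equal shares of 3/20 among Yago, Catalina, Valentina, Joaquin, Soledad.
Yago is living and takes 3/20.
Catalina is living and takes 3/20.
Valentina predeceased; the 3/20 allotted to Valentina's branch passes to Valentina's issue by representation.
The 3/20 is divided into 3 equal shares of 1/20 among Ximena, Ursula, Diego.
Ximena is living and takes 1/20.
Ursula is living and takes 1/20.
Diego is living and takes 1/20.
Joaquin predeceased; the 3/20 allotted to Joaquin's branch passes to Joaquin's issue by representation.
Octavio is the sole taker at this level and receives the full 3/20.
Soledad is living and takes 3/20.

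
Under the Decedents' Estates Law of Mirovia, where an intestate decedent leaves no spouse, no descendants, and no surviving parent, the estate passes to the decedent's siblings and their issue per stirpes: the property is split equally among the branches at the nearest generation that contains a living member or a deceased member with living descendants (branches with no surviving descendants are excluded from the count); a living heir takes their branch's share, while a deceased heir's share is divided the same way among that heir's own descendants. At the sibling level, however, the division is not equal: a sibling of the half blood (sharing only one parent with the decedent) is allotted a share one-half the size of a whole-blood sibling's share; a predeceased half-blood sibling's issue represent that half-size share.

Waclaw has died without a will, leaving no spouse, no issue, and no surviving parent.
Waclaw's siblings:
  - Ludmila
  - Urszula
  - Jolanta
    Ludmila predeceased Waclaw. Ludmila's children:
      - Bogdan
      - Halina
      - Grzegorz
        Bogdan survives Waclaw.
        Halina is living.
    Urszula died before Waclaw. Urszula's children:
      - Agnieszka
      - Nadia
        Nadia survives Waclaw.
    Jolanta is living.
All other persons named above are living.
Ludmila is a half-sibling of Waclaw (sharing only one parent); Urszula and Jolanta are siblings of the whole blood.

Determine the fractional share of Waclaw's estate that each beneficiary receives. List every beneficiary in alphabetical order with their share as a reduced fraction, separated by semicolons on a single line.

Agnieszka 1/5; Bogdan 1/15; Grzegorz 1/15; Halina 1/15; Jolanta 2/5; Nadia 1/5

No spouse, descendants, or parent survives, so the estate passes to Waclaw's siblings per stirpes.
Half-blood siblings count for one-half the weight of whole-blood siblings at the initial division.
Dividing 1 in proportion to weights (total weight 5/2): Ludmila (weight 1/2) → 1/5; Urszula (weight 1) → 2/5; Jolanta (weight 1) → 2/5.
Ludmila predeceased; the 1/5 allotted to Ludmila's branch passes to Ludmila's issue by representation.
The 1/5 is divided into 3 equal shares of 1/15 among Bogdan, Halina, Grzegorz.
Bogdan is living and takes 1/15.
Halina is living and takes 1/15.
Grzegorz is living and takes 1/15.
Urszula predeceased; the 2/5 allotted to Urszula's branch passes to Urszula's issue by representation.
The 2/5 is divided into 2 equal shares of 1/5 among Agnieszka, Nadia.
Agnieszka is living and takes 1/5.
Nadia is living and takes 1/5.
Jolanta is living and takes 2/5.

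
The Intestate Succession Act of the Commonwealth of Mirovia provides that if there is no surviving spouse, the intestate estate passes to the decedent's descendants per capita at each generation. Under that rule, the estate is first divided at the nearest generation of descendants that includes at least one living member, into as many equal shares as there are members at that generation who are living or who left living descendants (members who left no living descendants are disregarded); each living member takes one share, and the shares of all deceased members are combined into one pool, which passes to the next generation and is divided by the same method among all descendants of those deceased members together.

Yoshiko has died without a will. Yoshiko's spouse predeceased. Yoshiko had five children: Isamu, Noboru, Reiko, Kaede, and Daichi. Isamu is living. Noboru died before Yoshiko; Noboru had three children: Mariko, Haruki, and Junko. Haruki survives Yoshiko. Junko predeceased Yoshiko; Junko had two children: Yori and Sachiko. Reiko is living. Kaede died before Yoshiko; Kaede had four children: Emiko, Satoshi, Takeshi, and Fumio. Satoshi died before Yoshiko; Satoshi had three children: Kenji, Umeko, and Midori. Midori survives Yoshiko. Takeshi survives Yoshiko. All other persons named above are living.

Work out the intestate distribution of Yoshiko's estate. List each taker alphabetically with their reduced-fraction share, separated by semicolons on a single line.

Daichi 1/5; Emiko 2/35; Fumio 2/35; Haruki 2/35; Isamu 1/5; Kenji 4/175; Mariko 2/35; Midori 4/175; Reiko 1/5; Sachiko 4/175; Takeshi 2/35; Umeko 4/175; Yori 4/175

There is no surviving spouse, so the entire estate passes to Yoshiko's descendants per capita at each generation.
At generation 1 (Isamu, Noboru, Reiko, Kaede, Daichi) there are 5 shares of (1)/5 = 1/5 each.
Living: Isamu, Reiko, and Daichi — each takes 1/5.
Deceased: Noboru and Kaede. Their combined 2/5 is pooled and carried to generation 2.
At generation 2 (Mariko, Haruki, Junko, Emiko, Satoshi, Takeshi, Fumio) there are 7 shares of (2/5)/7 = 2/35 each.
Living: Mariko, Haruki, Emiko, Takeshi, and Fumio — each takes 2/35.
Deceased: Junko and Satoshi. Their combined 4/35 is pooled and carried to generation 3.
At generation 3 (Yori, Sachiko, Kenji, Umeko, Midori) there are 5 shares of (4/35)/5 = 4/175 each.
Living: Yori, Sachiko, Kenji, Umeko, and Midori — each takes 4/175.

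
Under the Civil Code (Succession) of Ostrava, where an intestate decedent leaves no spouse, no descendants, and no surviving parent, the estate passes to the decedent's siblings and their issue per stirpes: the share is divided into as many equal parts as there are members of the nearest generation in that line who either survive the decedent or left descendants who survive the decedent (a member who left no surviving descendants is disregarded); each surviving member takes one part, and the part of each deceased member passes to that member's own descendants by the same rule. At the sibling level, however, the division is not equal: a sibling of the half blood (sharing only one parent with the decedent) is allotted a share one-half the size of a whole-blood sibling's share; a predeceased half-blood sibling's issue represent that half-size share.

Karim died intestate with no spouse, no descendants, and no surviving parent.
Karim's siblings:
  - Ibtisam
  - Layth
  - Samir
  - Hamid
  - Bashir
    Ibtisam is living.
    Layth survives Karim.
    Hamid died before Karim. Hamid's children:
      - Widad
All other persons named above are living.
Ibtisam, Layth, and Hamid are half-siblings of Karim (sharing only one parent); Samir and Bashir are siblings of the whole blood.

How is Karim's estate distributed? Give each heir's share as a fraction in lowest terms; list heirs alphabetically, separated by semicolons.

No spouse, descendants, or parent survives, so the estate passes to Karim's siblings per stirpes.
Half-blood siblings count for one-half the weight of whole-blood siblings at the initial division.
Dividing 1 in proportion to weights (total weight 7/2): Ibtisam (weight 1/2) → 1/7; Layth (weight 1/2) → 1/7; Samir (weight 1) → 2/7; Hamid (weight 1/2) → 1/7; Bashir (weight 1) → 2/7.
Ibtisam is living and takes 1/7.
Layth is living and takes 1/7.
Samir is living and takes 2/7.
Hamid predeceased; the 1/7 allotted to Hamid's branch passes to Hamid's issue by representation.
Widad is the sole taker at this level and receives the full 1/7.
Bashir is living and takes 2/7.

Bashir 2/7; Ibtisam 1/7; Layth 1/7; Samir 2/7; Widad 1/7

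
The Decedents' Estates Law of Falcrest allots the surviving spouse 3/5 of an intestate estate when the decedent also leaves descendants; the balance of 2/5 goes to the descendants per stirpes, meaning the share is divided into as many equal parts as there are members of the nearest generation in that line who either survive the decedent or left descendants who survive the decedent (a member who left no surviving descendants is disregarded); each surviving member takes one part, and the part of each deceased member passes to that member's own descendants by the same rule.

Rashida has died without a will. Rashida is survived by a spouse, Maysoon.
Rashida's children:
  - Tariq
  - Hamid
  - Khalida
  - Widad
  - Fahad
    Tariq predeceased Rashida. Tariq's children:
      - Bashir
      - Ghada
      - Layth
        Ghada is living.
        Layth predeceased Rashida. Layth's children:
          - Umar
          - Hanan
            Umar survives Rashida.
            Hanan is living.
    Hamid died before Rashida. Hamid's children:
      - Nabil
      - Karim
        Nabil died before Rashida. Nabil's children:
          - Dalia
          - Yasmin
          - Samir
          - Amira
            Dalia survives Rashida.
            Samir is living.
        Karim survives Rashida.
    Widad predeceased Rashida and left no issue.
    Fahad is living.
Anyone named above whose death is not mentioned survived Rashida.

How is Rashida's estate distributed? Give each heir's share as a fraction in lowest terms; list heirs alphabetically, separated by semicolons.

Maysoon, as surviving spouse, takes 3/5.
The remaining 2/5 passes to Rashida's descendants per stirpes.
Widad left no surviving issue, so that branch lapses and is disregarded.
The 2/5 is divided into 4 equal shares of 1/10 among Tariq, Hamid, Khalida, Fahad.
Tariq predeceased; the 1/10 allotted to Tariq's branch passes to Tariq's issue by representation.
The 1/10 is divided into 3 equal shares of 1/30 among Bashir, Ghada, Layth.
Bashir is living and takes 1/30.
Ghada is living and takes 1/30.
Layth predeceased; the 1/30 allotted to Layth's branch passes to Layth's issue by representation.
The 1/30 is divided into 2 equal shares of 1/60 among Umar, Hanan.
Umar is living and takes 1/60.
Hanan is living and takes 1/60.
Hamid predeceased; the 1/10 allotted to Hamid's branch passes to Hamid's issue by representation.
The 1/10 is divided into 2 equal shares of 1/20 among Nabil, Karim.
Nabil predeceased; the 1/20 allotted to Nabil's branch passes to Nabil's issue by representation.
The 1/20 is divided into 4 equal shares of 1/80 among Dalia, Yasmin, Samir, Amira.
Dalia is living and takes 1/80.
Yasmin is living and takes 1/80.
Samir is living and takes 1/80.
Amira is living and takes 1/80.
Karim is living and takes 1/20.
Khalida is living and takes 1/10.
Fahad is living and takes 1/10.

Amira 1/80; Bashir 1/30; Dalia 1/80; Fahad 1/10; Ghada 1/30; Hanan 1/60; Karim 1/20; Khalida 1/10; Maysoon 3/5; Samir 1/80; Umar 1/60; Yasmin 1/80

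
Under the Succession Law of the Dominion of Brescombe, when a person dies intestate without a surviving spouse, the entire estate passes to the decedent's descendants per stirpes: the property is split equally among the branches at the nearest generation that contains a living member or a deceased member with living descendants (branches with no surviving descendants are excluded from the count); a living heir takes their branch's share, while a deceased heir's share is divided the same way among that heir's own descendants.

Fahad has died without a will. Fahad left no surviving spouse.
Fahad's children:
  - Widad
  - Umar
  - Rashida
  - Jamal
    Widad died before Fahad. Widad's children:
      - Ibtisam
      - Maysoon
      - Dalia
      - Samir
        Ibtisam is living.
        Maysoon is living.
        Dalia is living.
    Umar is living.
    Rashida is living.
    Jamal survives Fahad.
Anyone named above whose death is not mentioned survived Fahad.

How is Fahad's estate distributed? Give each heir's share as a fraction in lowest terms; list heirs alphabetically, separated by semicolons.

There is no surviving spouse, so the entire estate passes to Fahad's descendants per stirpes.
The estate is divided into 4 equal shares of 1/4 among Widad, Umar, Rashida, Jamal.
Widad predeceased; the 1/4 allotted to Widad's branch passes to Widad's issue by representation.
The 1/4 is divided into 4 equal shares of 1/16 among Ibtisam, Maysoon, Dalia, Samir.
Ibtisam is living and takes 1/16.
Maysoon is living and takes 1/16.
Dalia is living and takes 1/16.
Samir is living and takes 1/16.
Umar is living and takes 1/4.
Rashida is living and takes 1/4.
Jamal is living and takes 1/4.

Dalia 1/16; Ibtisam 1/16; Jamal 1/4; Maysoon 1/16; Rashida 1/4; Samir 1/16; Umar 1/4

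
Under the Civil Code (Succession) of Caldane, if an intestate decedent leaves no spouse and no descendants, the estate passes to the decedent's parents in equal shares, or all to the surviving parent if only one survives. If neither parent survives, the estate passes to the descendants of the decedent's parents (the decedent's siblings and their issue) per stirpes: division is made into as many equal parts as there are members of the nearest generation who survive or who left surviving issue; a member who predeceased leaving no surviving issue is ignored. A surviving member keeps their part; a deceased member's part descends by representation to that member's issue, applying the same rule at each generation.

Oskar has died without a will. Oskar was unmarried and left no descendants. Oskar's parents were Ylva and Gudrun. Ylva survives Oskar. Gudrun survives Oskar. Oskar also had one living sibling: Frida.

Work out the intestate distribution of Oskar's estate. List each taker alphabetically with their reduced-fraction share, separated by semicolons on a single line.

Both parents survive, so Ylva and Gudrun each take 1/2. The siblings take nothing because a surviving parent has priority.

Gudrun 1/2; Ylva 1/2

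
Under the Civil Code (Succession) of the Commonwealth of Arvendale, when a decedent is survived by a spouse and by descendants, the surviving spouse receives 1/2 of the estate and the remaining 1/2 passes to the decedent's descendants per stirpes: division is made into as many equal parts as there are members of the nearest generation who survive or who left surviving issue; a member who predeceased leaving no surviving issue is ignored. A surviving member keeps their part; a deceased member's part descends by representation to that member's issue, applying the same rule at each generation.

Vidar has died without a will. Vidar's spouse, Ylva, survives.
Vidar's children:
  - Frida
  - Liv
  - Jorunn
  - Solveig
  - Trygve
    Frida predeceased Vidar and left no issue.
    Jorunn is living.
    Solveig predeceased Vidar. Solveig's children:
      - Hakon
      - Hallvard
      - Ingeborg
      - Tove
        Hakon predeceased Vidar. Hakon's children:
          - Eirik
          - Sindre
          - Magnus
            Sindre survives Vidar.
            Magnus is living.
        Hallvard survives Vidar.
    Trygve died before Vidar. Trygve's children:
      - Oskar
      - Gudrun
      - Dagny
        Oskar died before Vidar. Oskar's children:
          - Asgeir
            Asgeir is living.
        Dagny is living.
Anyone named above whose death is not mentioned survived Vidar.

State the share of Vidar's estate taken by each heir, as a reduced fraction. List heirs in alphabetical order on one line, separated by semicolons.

Ylva, as surviving spouse, takes 1/2.
The remaining 1/2 passes to Vidar's descendants per stirpes.
Frida left no surviving issue, so that branch lapses and is disregarded.
The 1/2 is divided into 4 equal shares of 1/8 among Liv, Jorunn, Solveig, Trygve.
Liv is living and takes 1/8.
Jorunn is living and takes 1/8.
Solveig predeceased; the 1/8 allotted to Solveig's branch passes to Solveig's issue by representation.
The 1/8 is divided into 4 equal shares of 1/32 among Hakon, Hallvard, Ingeborg, Tove.
Hakon predeceased; the 1/32 allotted to Hakon's branch passes to Hakon's issue by representation.
The 1/32 is divided into 3 equal shares of 1/96 among Eirik, Sindre, Magnus.
Eirik is living and takes 1/96.
Sindre is living and takes 1/96.
Magnus is living and takes 1/96.
Hallvard is living and takes 1/32.
Ingeborg is living and takes 1/32.
Tove is living and takes 1/32.
Trygve predeceased; the 1/8 allotted to Trygve's branch passes to Trygve's issue by representation.
The 1/8 is divided into 3 equal shares of 1/24 among Oskar, Gudrun, Dagny.
Oskar predeceased; the 1/24 allotted to Oskar's branch passes to Oskar's issue by representation.
Asgeir is the sole taker at this level and receives the full 1/24.
Gudrun is living and takes 1/24.
Dagny is living and takes 1/24.

Asgeir 1/24; Dagny 1/24; Eirik 1/96; Gudrun 1/24; Hallvard 1/32; Ingeborg 1/32; Jorunn 1/8; Liv 1/8; Magnus 1/96; Sindre 1/96; Tove 1/32; Ylva 1/2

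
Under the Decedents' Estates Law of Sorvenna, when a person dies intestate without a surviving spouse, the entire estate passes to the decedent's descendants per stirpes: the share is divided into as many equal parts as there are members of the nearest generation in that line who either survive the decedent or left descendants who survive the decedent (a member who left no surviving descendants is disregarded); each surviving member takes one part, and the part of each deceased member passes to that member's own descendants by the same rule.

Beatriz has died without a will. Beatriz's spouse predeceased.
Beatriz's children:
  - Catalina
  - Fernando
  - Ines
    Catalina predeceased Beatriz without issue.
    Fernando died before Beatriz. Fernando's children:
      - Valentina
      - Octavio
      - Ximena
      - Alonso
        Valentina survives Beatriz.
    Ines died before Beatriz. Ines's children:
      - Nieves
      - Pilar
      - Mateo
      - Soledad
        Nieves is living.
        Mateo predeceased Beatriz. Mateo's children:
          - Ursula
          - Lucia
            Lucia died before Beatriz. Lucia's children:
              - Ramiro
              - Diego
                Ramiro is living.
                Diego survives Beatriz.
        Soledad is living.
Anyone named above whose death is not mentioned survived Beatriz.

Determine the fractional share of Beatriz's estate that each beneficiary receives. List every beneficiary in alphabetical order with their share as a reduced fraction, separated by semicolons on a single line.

Alonso 1/8; Diego 1/32; Nieves 1/8; Octavio 1/8; Pilar 1/8; Ramiro 1/32; Soledad 1/8; Ursula 1/16; Valentina 1/8; Ximena 1/8

There is no surviving spouse, so the entire estate passes to Beatriz's descendants per stirpes.
Catalina left no surviving issue, so that branch lapses and is disregarded.
The estate is divided into 2 equal shares of 1/2 among Fernando, Ines.
Fernando predeceased; the 1/2 allotted to Fernando's branch passes to Fernando's issue by representation.
The 1/2 is divided into 4 equal shares of 1/8 among Valentina, Octavio, Ximena, Alonso.
Valentina is living and takes 1/8.
Octavio is living and takes 1/8.
Ximena is living and takes 1/8.
Alonso is living and takes 1/8.
Ines predeceased; the 1/2 allotted to Ines's branch passes to Ines's issue by representation.
The 1/2 is divided into 4 equal shares of 1/8 among Nieves, Pilar, Mateo, Soledad.
Nieves is living and takes 1/8.
Pilar is living and takes 1/8.
Mateo predeceased; the 1/8 allotted to Mateo's branch passes to Mateo's issue by representation.
The 1/8 is divided into 2 equal shares of 1/16 among Ursula, Lucia.
Ursula is living and takes 1/16.
Lucia predeceased; the 1/16 allotted to Lucia's branch passes to Lucia's issue by representation.
The 1/16 is divided into 2 equal shares of 1/32 among Ramiro, Diego.
Ramiro is living and takes 1/32.
Diego is living and takes 1/32.
Soledad is living and takes 1/8.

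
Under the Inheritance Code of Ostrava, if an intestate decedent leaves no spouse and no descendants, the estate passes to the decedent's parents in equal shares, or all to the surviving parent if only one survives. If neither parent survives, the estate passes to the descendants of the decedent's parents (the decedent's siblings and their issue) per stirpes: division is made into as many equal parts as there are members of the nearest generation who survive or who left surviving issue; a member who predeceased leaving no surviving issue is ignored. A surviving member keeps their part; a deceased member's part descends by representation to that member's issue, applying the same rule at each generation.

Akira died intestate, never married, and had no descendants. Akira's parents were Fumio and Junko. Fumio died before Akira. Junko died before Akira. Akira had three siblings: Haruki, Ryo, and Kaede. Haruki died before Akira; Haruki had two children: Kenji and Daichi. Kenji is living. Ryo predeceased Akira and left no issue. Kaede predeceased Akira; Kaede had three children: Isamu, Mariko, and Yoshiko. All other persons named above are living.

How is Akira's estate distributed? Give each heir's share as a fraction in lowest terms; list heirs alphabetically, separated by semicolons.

Daichi 1/4; Isamu 1/6; Kenji 1/4; Mariko 1/6; Yoshiko 1/6

Neither parent survives and there are no descendants, so the estate passes to Akira's siblings and their issue per stirpes.
Ryo left no surviving issue, so that branch lapses and is disregarded.
The estate is divided into 2 equal shares of 1/2 among Haruki, Kaede.
Haruki predeceased; the 1/2 allotted to Haruki's branch passes to Haruki's issue by representation.
The 1/2 is divided into 2 equal shares of 1/4 among Kenji, Daichi.
Kenji is living and takes 1/4.
Daichi is living and takes 1/4.
Kaede predeceased; the 1/2 allotted to Kaede's branch passes to Kaede's issue by representation.
The 1/2 is divided into 3 equal shares of 1/6 among Isamu, Mariko, Yoshiko.
Isamu is living and takes 1/6.
Mariko is living and takes 1/6.
Yoshiko is living and takes 1/6.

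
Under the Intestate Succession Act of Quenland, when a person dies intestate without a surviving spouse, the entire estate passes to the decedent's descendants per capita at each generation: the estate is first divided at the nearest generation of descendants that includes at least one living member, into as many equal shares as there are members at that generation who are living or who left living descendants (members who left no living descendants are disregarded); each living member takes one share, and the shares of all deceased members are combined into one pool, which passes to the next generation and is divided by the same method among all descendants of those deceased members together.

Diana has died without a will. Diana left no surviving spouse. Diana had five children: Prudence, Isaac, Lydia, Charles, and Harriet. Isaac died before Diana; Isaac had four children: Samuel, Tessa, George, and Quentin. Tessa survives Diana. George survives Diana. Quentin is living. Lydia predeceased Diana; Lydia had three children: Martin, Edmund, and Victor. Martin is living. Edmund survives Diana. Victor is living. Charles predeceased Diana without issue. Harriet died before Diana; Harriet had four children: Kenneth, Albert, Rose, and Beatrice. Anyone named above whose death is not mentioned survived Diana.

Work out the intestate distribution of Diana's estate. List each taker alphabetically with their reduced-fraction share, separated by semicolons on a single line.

There is no surviving spouse, so the entire estate passes to Diana's descendants per capita at each generation.
At generation 1 (Prudence, Isaac, Lydia, Harriet) there are 4 shares of (1)/4 = 1/4 each.
Living: Prudence — each takes 1/4.
Deceased: Isaac, Lydia, and Harriet. Their combined 3/4 is pooled and carried to generation 2.
At generation 2 (Samuel, Tessa, George, Quentin, Martin, Edmund, Victor, Kenneth, Albert, Rose, Beatrice) there are 11 shares of (3/4)/11 = 3/44 each.
Living: Samuel, Tessa, George, Quentin, Martin, Edmund, Victor, Kenneth, Albert, Rose, and Beatrice — each takes 3/44.

Albert 3/44; Beatrice 3/44; Edmund 3/44; George 3/44; Kenneth 3/44; Martin 3/44; Prudence 1/4; Quentin 3/44; Rose 3/44; Samuel 3/44; Tessa 3/44; Victor 3/44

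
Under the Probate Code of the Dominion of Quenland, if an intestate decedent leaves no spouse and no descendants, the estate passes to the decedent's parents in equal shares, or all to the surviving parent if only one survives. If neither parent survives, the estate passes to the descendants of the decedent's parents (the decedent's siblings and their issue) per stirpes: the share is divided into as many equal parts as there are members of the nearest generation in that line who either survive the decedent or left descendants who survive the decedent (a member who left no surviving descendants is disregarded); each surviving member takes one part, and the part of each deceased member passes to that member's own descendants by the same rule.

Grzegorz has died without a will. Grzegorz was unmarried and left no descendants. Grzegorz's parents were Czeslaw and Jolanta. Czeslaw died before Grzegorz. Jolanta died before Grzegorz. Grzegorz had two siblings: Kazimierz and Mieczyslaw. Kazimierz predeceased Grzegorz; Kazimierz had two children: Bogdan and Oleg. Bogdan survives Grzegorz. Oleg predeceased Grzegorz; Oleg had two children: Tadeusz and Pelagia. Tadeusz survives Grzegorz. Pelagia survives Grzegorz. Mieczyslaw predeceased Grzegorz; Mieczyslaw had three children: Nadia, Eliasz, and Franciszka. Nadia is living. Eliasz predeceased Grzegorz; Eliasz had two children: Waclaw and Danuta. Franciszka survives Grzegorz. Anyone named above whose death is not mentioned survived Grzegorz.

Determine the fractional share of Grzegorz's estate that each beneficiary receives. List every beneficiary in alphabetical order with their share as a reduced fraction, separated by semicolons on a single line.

Bogdan 1/4; Danuta 1/12; Franciszka 1/6; Nadia 1/6; Pelagia 1/8; Tadeusz 1/8; Waclaw 1/12

Neither parent survives and there are no descendants, so the estate passes to Grzegorz's siblings and their issue per stirpes.
The estate is divided into 2 equal shares of 1/2 among Kazimierz, Mieczyslaw.
Kazimierz predeceased; the 1/2 allotted to Kazimierz's branch passes to Kazimierz's issue by representation.
The 1/2 is divided into 2 equal shares of 1/4 among Bogdan, Oleg.
Bogdan is living and takes 1/4.
Oleg predeceased; the 1/4 allotted to Oleg's branch passes to Oleg's issue by representation.
The 1/4 is divided into 2 equal shares of 1/8 among Tadeusz, Pelagia.
Tadeusz is living and takes 1/8.
Pelagia is living and takes 1/8.
Mieczyslaw predeceased; the 1/2 allotted to Mieczyslaw's branch passes to Mieczyslaw's issue by representation.
The 1/2 is divided into 3 equal shares of 1/6 among Nadia, Eliasz, Franciszka.
Nadia is living and takes 1/6.
Eliasz predeceased; the 1/6 allotted to Eliasz's branch passes to Eliasz's issue by representation.
The 1/6 is divided into 2 equal shares of 1/12 among Waclaw, Danuta.
Waclaw is living and takes 1/12.
Danuta is living and takes 1/12.
Franciszka is living and takes 1/6.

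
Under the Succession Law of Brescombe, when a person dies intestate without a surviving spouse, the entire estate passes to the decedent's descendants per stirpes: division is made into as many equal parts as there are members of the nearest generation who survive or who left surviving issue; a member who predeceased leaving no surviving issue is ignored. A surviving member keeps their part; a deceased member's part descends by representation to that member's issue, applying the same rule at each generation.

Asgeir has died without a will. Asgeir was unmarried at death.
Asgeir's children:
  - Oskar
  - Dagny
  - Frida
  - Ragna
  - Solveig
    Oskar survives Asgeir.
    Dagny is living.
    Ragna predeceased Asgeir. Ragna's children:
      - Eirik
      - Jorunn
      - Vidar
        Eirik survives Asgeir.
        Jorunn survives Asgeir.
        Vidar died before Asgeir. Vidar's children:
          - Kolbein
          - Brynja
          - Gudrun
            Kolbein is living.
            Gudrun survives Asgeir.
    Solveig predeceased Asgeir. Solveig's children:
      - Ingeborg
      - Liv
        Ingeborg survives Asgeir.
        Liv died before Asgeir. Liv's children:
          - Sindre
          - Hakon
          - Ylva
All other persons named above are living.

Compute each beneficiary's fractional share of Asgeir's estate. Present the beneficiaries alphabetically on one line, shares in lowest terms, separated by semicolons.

Brynja 1/45; Dagny 1/5; Eirik 1/15; Frida 1/5; Gudrun 1/45; Hakon 1/30; Ingeborg 1/10; Jorunn 1/15; Kolbein 1/45; Oskar 1/5; Sindre 1/30; Ylva 1/30

There is no surviving spouse, so the entire estate passes to Asgeir's descendants per stirpes.
The estate is divided into 5 equal shares of 1/5 among Oskar, Dagny, Frida, Ragna, Solveig.
Oskar is living and takes 1/5.
Dagny is living and takes 1/5.
Frida is living and takes 1/5.
Ragna predeceased; the 1/5 allotted to Ragna's branch passes to Ragna's issue by representation.
The 1/5 is divided into 3 equal shares of 1/15 among Eirik, Jorunn, Vidar.
Eirik is living and takes 1/15.
Jorunn is living and takes 1/15.
Vidar predeceased; the 1/15 allotted to Vidar's branch passes to Vidar's issue by representation.
The 1/15 is divided into 3 equal shares of 1/45 among Kolbein, Brynja, Gudrun.
Kolbein is living and takes 1/45.
Brynja is living and takes 1/45.
Gudrun is living and takes 1/45.
Solveig predeceased; the 1/5 allotted to Solveig's branch passes to Solveig's issue by representation.
The 1/5 is divided into 2 equal shares of 1/10 among Ingeborg, Liv.
Ingeborg is living and takes 1/10.
Liv predeceased; the 1/10 allotted to Liv's branch passes to Liv's issue by representation.
The 1/10 is divided into 3 equal shares of 1/30 among Sindre, Hakon, Ylva.
Sindre is living and takes 1/30.
Hakon is living and takes 1/30.
Ylva is living and takes 1/30.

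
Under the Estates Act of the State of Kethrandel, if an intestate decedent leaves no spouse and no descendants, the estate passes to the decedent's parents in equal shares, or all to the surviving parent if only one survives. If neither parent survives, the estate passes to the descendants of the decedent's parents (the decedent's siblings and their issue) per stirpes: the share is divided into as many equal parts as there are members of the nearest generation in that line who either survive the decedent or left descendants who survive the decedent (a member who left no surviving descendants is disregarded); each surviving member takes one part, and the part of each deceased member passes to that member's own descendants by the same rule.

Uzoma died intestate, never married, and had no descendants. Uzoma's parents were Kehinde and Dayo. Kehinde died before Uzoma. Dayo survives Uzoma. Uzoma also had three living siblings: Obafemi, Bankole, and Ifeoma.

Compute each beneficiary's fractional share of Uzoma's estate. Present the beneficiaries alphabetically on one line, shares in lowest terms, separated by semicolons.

Only one parent, Dayo, survives, so Dayo takes the entire estate. The siblings take nothing because a surviving parent has priority.

Dayo 1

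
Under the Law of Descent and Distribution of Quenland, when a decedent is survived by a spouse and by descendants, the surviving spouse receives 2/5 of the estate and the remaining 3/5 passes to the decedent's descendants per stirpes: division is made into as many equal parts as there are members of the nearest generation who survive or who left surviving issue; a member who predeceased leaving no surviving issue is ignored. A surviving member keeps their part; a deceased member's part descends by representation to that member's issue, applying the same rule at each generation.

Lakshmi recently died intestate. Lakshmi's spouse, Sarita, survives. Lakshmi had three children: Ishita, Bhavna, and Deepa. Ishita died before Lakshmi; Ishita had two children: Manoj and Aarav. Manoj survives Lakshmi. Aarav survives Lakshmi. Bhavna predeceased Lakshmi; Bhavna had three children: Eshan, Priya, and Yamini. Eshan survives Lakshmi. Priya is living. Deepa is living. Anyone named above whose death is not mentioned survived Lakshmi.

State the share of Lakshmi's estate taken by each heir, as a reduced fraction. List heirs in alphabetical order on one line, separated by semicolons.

Sarita, as surviving spouse, takes 2/5.
The remaining 3/5 passes to Lakshmi's descendants per stirpes.
The 3/5 is divided into 3 equal shares of 1/5 among Ishita, Bhavna, Deepa.
Ishita predeceased; the 1/5 allotted to Ishita's branch passes to Ishita's issue by representation.
The 1/5 is divided into 2 equal shares of 1/10 among Manoj, Aarav.
Manoj is living and takes 1/10.
Aarav is living and takes 1/10.
Bhavna predeceased; the 1/5 allotted to Bhavna's branch passes to Bhavna's issue by representation.
The 1/5 is divided into 3 equal shares of 1/15 among Eshan, Priya, Yamini.
Eshan is living and takes 1/15.
Priya is living and takes 1/15.
Yamini is living and takes 1/15.
Deepa is living and takes 1/5.

Aarav 1/10; Deepa 1/5; Eshan 1/15; Manoj 1/10; Priya 1/15; Sarita 2/5; Yamini 1/15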